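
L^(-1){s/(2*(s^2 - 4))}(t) cosh(2*t)/2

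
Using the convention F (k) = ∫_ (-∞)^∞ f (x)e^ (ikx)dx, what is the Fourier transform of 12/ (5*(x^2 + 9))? 4*pi*exp (-3*Abs (k))/5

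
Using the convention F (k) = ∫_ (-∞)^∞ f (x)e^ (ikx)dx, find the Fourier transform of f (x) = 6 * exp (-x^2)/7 6 * sqrt (pi) * exp (-k^2/4)/7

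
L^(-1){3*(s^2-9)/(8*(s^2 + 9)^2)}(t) 3*t*cos(3*t)/8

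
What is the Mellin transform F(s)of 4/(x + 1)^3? 2*pi*(s - 2)*(s - 1)/sin(pi*s)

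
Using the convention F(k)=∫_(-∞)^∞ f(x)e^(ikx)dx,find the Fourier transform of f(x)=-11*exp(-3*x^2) -11*sqrt(3)*sqrt(pi)*exp(-k^2/12)/3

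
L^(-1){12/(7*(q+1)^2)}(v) 12*v*exp(-v)/7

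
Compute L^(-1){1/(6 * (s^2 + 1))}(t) sin(t)/6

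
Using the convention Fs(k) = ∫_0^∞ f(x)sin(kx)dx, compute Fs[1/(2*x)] pi/4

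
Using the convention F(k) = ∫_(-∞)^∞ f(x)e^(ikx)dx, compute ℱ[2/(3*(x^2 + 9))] 2*pi*exp(-3*Abs(k))/9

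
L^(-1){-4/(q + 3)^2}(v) -4*v*exp(-3*v)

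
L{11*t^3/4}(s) 33/(2*s^4)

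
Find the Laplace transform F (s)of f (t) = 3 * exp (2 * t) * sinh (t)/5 3/ (5 * ( (s - 2)^2 - 1))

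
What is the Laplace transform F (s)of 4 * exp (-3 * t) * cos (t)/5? 4 * (s + 3)/ (5 * ( (s + 3)^2 + 1))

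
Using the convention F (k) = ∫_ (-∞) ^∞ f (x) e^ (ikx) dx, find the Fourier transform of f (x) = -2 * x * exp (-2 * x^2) -sqrt (2) * I * sqrt (pi) * k * exp (-k^2/8) /4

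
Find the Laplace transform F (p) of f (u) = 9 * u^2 18/p^3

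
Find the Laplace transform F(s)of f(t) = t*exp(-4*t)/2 1/(2*(s + 4)^2)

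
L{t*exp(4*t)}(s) (s - 4)^(-2)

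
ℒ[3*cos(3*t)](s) 3*s/(s^2 + 9)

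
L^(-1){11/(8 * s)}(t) 11/8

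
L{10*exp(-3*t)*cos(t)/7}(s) 10*(s+3)/(7*((s+3)^2+1))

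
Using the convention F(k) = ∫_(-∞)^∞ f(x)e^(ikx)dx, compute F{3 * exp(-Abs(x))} 6/(k^2 + 1)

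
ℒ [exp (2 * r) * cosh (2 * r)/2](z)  (z - 2)/ (2 * z * (z - 4))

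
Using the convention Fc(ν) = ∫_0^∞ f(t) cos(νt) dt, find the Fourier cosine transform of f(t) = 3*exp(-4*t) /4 3/(ν^2 + 16) 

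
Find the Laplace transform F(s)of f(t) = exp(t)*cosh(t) (s - 1)/(s*(s - 2))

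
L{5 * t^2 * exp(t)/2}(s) 5/(s - 1)^3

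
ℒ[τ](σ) σ^(-2)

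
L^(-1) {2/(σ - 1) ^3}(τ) τ^2*exp(τ) 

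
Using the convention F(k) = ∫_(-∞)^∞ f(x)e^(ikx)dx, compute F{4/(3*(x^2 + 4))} 2*pi*exp(-2*Abs(k))/3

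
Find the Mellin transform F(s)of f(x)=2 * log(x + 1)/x -2 * pi * csc(pi * s)/(s - 1)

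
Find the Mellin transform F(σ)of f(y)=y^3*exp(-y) gamma(σ+3)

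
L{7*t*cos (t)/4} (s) 7*(s^2 - 1)/ (4*(s^2 + 1)^2)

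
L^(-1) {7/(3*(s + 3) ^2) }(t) 7*t*exp(-3*t) /3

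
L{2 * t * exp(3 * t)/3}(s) 2/(3 * (s - 3)^2)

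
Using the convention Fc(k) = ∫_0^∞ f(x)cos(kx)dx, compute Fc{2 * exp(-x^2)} sqrt(pi) * exp(-k^2/4)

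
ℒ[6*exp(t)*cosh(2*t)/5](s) 6*(s - 1)/(5*((s - 1)^2 - 4))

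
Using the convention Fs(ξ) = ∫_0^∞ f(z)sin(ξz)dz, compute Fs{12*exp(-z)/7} 12*ξ/(7*(ξ^2 + 1))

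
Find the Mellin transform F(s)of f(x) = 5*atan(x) -5*pi*sec(pi*s/2)/(2*s)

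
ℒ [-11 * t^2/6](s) -11/(3 * s^3)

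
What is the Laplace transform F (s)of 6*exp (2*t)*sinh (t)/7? 6/ (7*( (s - 2)^2 - 1))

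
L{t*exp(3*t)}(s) (s - 3)^(-2)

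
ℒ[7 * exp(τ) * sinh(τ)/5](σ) 7/(5 * σ * (σ - 2))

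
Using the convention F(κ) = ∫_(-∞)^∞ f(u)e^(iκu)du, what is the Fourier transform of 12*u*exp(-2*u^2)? 3*sqrt(2)*I*sqrt(pi)*κ*exp(-κ^2/8)/2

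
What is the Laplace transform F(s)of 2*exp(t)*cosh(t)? 2*(s - 1)/(s*(s - 2))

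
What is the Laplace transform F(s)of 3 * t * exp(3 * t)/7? 3/(7 * (s - 3)^2)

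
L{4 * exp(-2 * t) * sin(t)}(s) 4/((s + 2)^2 + 1)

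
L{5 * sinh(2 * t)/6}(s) 5/(3 * (s^2-4))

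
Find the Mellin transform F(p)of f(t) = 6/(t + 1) 6*pi*csc(pi*p)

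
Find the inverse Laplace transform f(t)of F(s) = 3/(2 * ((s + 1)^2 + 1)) 3 * exp(-t) * sin(t)/2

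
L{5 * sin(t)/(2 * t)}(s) 5 * atan(1/s)/2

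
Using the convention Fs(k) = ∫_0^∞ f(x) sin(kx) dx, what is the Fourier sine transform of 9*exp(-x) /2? 9*k/(2*(k^2 + 1) ) 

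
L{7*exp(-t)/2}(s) 7/(2*(s + 1))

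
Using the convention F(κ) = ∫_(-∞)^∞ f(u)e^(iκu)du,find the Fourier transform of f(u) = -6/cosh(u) -6*pi/cosh(pi*κ/2)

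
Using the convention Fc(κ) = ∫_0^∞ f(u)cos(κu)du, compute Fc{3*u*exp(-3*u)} 3*(9 - κ^2)/(κ^2 + 9)^2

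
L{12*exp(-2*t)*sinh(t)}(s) 12/((s + 2)^2-1)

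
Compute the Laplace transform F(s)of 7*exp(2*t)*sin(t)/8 7/(8*((s - 2)^2+1))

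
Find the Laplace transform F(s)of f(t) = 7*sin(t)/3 7/(3*(s^2 + 1))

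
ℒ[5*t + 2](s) 2/s + 5/s^2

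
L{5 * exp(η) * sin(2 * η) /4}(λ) 5/(2 * ((λ - 1) ^2 + 4) ) 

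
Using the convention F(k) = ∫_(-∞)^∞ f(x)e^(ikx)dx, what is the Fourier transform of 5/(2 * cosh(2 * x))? 5 * pi/(4 * cosh(pi * k/4))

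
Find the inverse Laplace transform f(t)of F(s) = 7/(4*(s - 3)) 7*exp(3*t)/4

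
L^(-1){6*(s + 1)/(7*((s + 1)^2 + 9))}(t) 6*exp(-t)*cos(3*t)/7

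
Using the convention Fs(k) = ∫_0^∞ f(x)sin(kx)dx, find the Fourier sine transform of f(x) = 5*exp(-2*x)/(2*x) 5*atan(k/2)/2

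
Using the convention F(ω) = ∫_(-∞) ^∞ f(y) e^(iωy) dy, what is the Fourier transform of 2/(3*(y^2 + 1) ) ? 2*pi*exp(-Abs(ω) ) /3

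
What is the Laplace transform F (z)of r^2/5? 2/ (5*z^3)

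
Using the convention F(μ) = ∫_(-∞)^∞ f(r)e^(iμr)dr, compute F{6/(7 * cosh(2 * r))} 3 * pi/(7 * cosh(pi * μ/4))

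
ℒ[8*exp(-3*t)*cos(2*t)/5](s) 8*(s + 3)/(5*((s + 3)^2 + 4))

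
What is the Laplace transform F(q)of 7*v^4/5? 168/(5*q^5)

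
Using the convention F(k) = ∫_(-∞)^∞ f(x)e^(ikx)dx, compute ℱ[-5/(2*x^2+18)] -5*pi*exp(-3*Abs(k))/6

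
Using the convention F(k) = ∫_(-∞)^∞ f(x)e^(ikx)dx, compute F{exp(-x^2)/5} sqrt(pi) * exp(-k^2/4)/5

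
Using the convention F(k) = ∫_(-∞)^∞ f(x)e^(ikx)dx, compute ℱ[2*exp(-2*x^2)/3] sqrt(2)*sqrt(pi)*exp(-k^2/8)/3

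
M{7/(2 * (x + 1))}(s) 7 * pi * csc(pi * s)/2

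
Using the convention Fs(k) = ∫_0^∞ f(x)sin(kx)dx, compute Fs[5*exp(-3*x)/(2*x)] 5*atan(k/3)/2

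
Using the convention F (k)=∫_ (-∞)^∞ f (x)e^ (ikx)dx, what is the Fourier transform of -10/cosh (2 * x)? -5 * pi/cosh (pi * k/4)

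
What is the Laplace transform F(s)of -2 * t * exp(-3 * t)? -2/(s+3)^2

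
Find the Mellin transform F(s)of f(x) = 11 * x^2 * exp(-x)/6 11 * gamma(s + 2)/6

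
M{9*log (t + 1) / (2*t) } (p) -9*pi*csc (pi*p) / (2*p - 2) 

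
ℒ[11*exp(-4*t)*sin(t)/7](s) 11/(7*((s + 4)^2 + 1))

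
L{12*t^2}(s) 24/s^3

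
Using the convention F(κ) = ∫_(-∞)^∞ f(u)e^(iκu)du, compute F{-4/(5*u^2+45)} -4*pi*exp(-3*Abs(κ))/15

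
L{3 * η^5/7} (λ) 360/ (7 * λ^6)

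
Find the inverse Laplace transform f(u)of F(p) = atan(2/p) sin(2*u)/u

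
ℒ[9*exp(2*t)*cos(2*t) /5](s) 9*(s - 2) /(5*((s - 2) ^2 + 4) ) 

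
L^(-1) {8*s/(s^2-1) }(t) 8*cosh(t) 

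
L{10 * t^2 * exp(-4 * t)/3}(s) 20/(3 * (s + 4)^3)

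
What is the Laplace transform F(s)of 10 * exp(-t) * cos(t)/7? 10 * (s+1)/(7 * ((s+1)^2+1))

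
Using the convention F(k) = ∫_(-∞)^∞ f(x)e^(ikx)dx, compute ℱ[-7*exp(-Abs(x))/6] -7/(3*k^2 + 3)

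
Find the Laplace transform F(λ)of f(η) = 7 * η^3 42/λ^4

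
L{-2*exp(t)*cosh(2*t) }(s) 2*(1 - s) /((s - 1) ^2 - 4) 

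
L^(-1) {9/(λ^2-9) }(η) 3 * sinh(3 * η) 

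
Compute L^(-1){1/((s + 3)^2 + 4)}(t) exp(-3*t)*sin(2*t)/2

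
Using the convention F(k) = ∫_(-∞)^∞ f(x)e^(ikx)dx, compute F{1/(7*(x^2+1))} pi*exp(-Abs(k))/7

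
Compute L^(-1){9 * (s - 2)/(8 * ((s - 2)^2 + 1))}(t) 9 * exp(2 * t) * cos(t)/8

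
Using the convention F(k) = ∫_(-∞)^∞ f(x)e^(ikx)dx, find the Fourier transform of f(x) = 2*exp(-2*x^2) sqrt(2)*sqrt(pi)*exp(-k^2/8)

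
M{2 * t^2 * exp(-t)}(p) 2 * gamma(p + 2)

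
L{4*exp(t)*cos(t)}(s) 4*(s - 1)/((s - 1)^2 + 1)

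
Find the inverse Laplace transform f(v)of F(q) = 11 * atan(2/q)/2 11 * sin(2 * v)/(2 * v)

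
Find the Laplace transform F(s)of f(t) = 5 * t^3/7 30/(7 * s^4)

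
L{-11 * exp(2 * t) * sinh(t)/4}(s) -11/(4 * (s - 2)^2-4)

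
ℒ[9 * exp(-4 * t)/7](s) 9/(7 * (s + 4))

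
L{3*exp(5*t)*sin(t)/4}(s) 3/(4*((s - 5)^2+1))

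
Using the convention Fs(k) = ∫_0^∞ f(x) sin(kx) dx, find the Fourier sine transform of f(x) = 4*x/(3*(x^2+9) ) 2*pi*exp(-3*k) /3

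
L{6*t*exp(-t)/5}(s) 6/(5*(s + 1)^2)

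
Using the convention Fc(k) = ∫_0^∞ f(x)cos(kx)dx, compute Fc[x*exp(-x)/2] (1 - k^2)/(2*(k^2 + 1)^2)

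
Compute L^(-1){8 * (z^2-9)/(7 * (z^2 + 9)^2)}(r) 8 * r * cos(3 * r)/7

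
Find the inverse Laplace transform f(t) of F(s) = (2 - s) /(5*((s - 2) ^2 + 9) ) -exp(2*t)*cos(3*t) /5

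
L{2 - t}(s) 2/s - 1/s^2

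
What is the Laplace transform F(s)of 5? 5/s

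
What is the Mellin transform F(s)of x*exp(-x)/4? gamma(s + 1)/4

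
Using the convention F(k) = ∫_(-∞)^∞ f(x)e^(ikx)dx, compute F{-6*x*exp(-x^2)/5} -3*I*sqrt(pi)*k*exp(-k^2/4)/5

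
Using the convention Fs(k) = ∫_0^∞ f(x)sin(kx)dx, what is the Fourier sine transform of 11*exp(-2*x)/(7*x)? 11*atan(k/2)/7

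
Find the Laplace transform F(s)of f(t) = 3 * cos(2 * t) 3 * s/(s^2 + 4)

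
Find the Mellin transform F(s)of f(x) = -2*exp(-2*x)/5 -2^(1 - s)*gamma(s)/5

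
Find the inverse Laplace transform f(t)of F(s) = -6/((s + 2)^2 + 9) -2 * exp(-2 * t) * sin(3 * t)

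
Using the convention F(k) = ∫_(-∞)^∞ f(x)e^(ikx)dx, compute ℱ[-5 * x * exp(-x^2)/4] -5 * I * sqrt(pi) * k * exp(-k^2/4)/8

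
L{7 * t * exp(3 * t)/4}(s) 7/(4 * (s - 3)^2)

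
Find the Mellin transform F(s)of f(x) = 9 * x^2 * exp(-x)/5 9 * gamma(s + 2)/5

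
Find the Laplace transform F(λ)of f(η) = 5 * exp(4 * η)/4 5/(4 * (λ - 4))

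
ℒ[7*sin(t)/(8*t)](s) 7*atan(1/s)/8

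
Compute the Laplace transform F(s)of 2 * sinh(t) 2/(s^2 - 1)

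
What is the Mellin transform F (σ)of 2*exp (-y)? 2*gamma (σ)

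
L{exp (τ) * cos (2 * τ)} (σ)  (σ - 1)/ ( (σ - 1)^2 + 4)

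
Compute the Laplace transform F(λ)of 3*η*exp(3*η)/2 3/(2*(λ - 3)^2)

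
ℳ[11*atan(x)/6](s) -11*pi*sec(pi*s/2)/(12*s)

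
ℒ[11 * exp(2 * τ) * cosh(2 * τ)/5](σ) 11 * (σ - 2)/(5 * σ * (σ - 4))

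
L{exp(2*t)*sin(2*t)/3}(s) 2/(3*((s - 2)^2 + 4))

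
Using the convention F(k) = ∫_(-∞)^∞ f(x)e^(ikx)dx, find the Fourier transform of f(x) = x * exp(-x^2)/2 I * sqrt(pi) * k * exp(-k^2/4)/4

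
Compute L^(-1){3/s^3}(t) 3*t^2/2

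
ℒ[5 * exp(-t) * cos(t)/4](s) 5 * (s + 1)/(4 * ((s + 1)^2 + 1))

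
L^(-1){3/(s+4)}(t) 3 * exp(-4 * t)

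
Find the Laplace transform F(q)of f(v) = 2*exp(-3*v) 2/(q + 3)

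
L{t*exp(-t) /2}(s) 1/(2*(s + 1) ^2) 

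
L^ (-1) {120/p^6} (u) u^5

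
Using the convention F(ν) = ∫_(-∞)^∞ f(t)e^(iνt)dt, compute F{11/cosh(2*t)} 11*pi/(2*cosh(pi*ν/4))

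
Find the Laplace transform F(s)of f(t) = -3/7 -3/(7 * s)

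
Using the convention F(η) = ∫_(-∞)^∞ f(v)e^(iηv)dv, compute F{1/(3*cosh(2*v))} pi/(6*cosh(pi*η/4))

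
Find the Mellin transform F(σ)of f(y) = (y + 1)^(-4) gamma(σ)*gamma(4 - σ)/6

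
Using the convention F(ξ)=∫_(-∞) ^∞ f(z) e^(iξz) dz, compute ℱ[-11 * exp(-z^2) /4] -11 * sqrt(pi) * exp(-ξ^2/4) /4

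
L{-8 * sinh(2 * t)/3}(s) -16/(3 * s^2 - 12)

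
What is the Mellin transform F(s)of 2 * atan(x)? -pi * sec(pi * s/2)/s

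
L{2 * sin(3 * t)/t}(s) 2 * atan(3/s)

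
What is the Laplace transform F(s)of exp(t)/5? 1/(5*(s - 1))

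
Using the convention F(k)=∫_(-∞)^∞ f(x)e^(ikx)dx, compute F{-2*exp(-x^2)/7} -2*sqrt(pi)*exp(-k^2/4)/7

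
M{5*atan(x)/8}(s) -5*pi*sec(pi*s/2)/(16*s)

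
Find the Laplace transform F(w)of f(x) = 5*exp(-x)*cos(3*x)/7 5*(w + 1)/(7*((w + 1)^2 + 9))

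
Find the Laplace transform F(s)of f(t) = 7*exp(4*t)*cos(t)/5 7*(s - 4)/(5*((s - 4)^2 + 1))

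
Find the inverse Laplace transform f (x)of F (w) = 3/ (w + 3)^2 3 * x * exp (-3 * x)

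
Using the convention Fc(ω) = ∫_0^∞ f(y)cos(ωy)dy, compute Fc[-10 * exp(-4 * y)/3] -40/(3 * ω^2+48)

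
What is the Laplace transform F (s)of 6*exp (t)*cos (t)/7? 6*(s - 1)/ (7*( (s - 1)^2 + 1))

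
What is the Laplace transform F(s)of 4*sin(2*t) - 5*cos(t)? 8/(s^2 + 4) - 5*s/(s^2 + 1)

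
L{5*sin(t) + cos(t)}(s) 5/(s^2 + 1) + s/(s^2 + 1)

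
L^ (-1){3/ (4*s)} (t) 3/4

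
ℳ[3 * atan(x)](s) -3 * pi * sec(pi * s/2)/(2 * s)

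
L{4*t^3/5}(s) 24/(5*s^4)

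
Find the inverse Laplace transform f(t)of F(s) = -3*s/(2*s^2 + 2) -3*cos(t)/2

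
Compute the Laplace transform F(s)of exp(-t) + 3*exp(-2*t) 1/(s + 1) + 3/(s + 2)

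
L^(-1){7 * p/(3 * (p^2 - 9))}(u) 7 * cosh(3 * u)/3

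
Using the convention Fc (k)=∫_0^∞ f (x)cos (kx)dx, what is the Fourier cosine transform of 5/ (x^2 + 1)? 5*pi*exp (-k)/2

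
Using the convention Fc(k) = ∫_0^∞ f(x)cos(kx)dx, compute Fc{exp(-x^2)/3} sqrt(pi)*exp(-k^2/4)/6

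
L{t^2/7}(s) 2/(7 * s^3)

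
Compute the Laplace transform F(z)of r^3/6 z^(-4)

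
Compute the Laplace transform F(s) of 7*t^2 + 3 14/s^3 + 3/s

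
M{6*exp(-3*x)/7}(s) 6*gamma(s)/(7*3^s)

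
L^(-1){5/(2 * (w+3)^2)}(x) 5 * x * exp(-3 * x)/2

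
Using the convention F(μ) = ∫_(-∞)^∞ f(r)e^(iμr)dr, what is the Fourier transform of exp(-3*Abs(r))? 6/(μ^2 + 9)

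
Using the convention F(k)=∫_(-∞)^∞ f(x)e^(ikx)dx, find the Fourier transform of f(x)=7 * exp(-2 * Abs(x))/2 14/(k^2 + 4)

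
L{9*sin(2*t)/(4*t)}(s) 9*atan(2/s)/4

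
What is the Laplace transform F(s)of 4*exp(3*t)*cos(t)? 4*(s - 3)/((s - 3)^2 + 1)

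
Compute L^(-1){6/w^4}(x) x^3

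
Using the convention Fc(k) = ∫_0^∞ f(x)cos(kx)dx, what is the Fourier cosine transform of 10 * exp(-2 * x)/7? 20/(7 * (k^2 + 4))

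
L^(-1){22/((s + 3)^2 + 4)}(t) 11*exp(-3*t)*sin(2*t)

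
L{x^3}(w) 6/w^4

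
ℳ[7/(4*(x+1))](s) 7*pi*csc(pi*s)/4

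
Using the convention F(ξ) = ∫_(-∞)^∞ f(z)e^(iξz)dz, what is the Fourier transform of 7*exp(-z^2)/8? 7*sqrt(pi)*exp(-ξ^2/4)/8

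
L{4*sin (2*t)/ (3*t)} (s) 4*atan (2/s)/3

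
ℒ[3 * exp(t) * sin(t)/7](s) 3/(7 * ((s - 1)^2 + 1))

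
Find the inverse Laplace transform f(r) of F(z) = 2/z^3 r^2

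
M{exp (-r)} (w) gamma (w)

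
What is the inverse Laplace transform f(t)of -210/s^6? -7*t^5/4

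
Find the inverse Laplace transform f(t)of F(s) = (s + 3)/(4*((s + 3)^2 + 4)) exp(-3*t)*cos(2*t)/4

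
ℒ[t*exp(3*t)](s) (s - 3)^(-2)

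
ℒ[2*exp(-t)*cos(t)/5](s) 2*(s+1)/(5*((s+1)^2+1))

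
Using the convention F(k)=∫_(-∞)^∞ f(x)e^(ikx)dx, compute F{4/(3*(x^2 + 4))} 2*pi*exp(-2*Abs(k))/3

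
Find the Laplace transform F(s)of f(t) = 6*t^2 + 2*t 12/s^3 + 2/s^2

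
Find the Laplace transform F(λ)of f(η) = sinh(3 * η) 3/(λ^2 - 9)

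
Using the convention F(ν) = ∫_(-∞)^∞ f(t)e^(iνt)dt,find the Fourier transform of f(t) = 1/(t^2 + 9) pi*exp(-3*Abs(ν))/3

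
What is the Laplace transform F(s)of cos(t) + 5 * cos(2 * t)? 5 * s/(s^2 + 4) + s/(s^2 + 1)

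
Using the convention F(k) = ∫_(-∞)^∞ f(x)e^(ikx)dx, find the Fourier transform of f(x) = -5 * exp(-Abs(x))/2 -5/(k^2 + 1)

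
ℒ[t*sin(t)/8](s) s/(4*(s^2 + 1)^2)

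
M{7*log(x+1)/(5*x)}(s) -7*pi*csc(pi*s)/(5*s - 5)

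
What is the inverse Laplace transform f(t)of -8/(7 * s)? -8/7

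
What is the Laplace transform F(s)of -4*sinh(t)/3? -4/(3*s^2-3)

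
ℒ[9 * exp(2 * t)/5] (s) 9/(5 * (s - 2))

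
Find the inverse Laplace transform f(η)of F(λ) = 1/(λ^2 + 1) sin(η)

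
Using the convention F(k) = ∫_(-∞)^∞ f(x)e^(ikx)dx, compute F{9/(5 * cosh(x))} 9 * pi/(5 * cosh(pi * k/2))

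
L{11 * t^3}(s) 66/s^4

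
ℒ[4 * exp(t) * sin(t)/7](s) 4/(7 * ((s - 1)^2 + 1))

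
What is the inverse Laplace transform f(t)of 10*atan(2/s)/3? 10*sin(2*t)/(3*t)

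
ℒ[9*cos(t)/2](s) 9*s/(2*(s^2 + 1))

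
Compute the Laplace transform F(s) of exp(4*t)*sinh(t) 1/((s - 4) ^2 - 1) 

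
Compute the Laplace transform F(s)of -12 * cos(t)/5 -12 * s/(5 * s^2 + 5)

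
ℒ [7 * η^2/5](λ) 14/(5 * λ^3)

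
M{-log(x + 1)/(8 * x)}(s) pi * csc(pi * s)/(8 * (s - 1))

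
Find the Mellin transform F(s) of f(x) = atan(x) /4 -pi * sec(pi * s/2) /(8 * s) 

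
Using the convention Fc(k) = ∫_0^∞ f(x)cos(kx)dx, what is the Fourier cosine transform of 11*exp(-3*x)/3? 11/(k^2 + 9)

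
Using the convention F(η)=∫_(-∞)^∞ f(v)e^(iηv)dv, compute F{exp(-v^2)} sqrt(pi)*exp(-η^2/4)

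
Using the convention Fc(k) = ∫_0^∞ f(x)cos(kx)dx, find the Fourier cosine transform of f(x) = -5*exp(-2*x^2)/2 -5*sqrt(2)*sqrt(pi)*exp(-k^2/8)/8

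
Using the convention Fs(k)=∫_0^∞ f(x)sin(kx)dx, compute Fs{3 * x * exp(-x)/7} 6 * k/(7 * (k^2+1)^2)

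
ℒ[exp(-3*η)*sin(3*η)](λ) 3/((λ + 3)^2 + 9)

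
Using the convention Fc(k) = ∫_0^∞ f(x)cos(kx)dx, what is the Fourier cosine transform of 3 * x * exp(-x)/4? 3 * (1 - k^2)/(4 * (k^2 + 1)^2)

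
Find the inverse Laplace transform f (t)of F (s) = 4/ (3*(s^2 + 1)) 4*sin (t)/3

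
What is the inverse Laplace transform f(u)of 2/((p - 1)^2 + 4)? exp(u) * sin(2 * u)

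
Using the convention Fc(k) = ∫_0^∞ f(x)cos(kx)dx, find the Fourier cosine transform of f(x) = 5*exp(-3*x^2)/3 5*sqrt(3)*sqrt(pi)*exp(-k^2/12)/18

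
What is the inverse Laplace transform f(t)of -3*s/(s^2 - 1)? -3*cosh(t)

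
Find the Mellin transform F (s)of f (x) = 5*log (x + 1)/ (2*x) -5*pi*csc (pi*s)/ (2*s - 2)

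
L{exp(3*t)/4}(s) 1/(4*(s - 3))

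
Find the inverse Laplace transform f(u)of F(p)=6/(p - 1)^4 u^3 * exp(u)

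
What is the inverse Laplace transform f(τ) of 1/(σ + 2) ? exp(-2 * τ) 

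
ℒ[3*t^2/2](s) 3/s^3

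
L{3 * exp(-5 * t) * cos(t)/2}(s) 3 * (s + 5)/(2 * ((s + 5)^2 + 1))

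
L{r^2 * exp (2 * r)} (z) 2/ (z - 2)^3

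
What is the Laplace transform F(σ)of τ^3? 6/σ^4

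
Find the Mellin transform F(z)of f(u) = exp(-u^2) gamma(z/2)/2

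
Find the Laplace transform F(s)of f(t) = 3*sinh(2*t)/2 3/(s^2-4)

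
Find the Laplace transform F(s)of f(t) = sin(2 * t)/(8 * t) atan(2/s)/8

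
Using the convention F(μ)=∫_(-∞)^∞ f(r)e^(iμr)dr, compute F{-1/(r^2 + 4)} -pi*exp(-2*Abs(μ))/2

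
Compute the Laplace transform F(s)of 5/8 5/(8 * s)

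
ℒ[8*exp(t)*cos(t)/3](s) 8*(s - 1)/(3*((s - 1)^2 + 1))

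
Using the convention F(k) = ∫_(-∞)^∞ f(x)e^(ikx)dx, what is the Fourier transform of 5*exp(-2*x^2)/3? 5*sqrt(2)*sqrt(pi)*exp(-k^2/8)/6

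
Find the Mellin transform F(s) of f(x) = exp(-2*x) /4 gamma(s) /(4*2^s) 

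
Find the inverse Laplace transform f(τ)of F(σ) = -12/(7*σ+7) -12*exp(-τ)/7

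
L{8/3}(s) 8/(3*s)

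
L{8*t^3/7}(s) 48/(7*s^4)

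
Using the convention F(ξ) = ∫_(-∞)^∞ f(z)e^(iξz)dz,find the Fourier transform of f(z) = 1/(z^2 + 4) pi * exp(-2 * Abs(ξ))/2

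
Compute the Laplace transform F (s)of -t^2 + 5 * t 5/s^2 - 2/s^3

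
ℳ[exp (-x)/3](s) gamma (s)/3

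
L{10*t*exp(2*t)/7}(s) 10/(7*(s - 2)^2)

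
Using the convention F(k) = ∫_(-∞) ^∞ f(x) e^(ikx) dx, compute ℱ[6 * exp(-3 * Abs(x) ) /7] 36/(7 * (k^2+9) ) 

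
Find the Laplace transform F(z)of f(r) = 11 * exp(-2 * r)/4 11/(4 * (z + 2))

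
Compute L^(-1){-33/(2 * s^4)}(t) -11 * t^3/4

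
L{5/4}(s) 5/(4*s) 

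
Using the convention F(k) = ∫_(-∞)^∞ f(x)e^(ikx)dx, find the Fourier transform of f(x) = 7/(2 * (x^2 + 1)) 7 * pi * exp(-Abs(k))/2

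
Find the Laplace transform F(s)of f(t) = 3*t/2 3/(2*s^2)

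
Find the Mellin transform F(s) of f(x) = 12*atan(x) -6*pi*sec(pi*s/2) /s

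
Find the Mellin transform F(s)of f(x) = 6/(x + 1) 6*pi*csc(pi*s)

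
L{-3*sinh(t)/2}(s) -3/(2*s^2 - 2)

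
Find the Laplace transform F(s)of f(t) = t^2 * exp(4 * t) 2/(s - 4)^3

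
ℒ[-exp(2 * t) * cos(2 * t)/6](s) (2 - s)/(6 * ((s - 2)^2 + 4))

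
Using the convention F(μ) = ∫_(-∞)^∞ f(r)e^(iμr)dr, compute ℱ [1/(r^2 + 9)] pi * exp(-3 * Abs(μ))/3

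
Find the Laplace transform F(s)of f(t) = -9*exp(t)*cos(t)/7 9*(1 - s)/(7*((s - 1)^2 + 1))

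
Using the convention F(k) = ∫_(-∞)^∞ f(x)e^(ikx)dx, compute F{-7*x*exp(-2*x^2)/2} -7*sqrt(2)*I*sqrt(pi)*k*exp(-k^2/8)/16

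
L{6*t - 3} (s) 6/s^2 - 3/s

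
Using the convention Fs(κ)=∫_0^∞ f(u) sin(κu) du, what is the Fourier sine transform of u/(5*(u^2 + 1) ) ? pi*exp(-κ) /10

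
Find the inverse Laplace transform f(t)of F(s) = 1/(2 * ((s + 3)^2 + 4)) exp(-3 * t) * sin(2 * t)/4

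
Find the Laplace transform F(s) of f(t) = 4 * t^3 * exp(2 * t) 24/(s - 2) ^4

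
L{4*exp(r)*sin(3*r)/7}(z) 12/(7*((z - 1)^2 + 9))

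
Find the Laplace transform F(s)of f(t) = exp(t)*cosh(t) (s - 1)/(s*(s - 2))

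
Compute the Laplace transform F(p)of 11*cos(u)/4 11*p/(4*(p^2 + 1))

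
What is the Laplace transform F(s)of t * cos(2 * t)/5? (s^2-4)/(5 * (s^2 + 4)^2)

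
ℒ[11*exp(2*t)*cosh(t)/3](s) 11*(s - 2)/(3*((s - 2)^2 - 1))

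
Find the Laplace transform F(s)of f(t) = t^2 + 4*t 4/s^2 + 2/s^3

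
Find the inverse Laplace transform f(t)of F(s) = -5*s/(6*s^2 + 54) -5*cos(3*t)/6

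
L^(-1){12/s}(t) 12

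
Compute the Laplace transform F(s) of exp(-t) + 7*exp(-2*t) 7/(s + 2) + 1/(s + 1) 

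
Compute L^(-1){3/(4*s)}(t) 3/4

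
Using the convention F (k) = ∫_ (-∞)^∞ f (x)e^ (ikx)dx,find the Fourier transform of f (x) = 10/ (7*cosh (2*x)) 5*pi/ (7*cosh (pi*k/4))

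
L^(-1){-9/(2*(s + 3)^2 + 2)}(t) -9*exp(-3*t)*sin(t)/2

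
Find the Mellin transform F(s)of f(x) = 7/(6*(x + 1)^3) 7*pi*(s - 2)*(s - 1)/(12*sin(pi*s))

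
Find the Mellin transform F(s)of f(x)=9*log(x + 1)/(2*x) -9*pi*csc(pi*s)/(2*s - 2)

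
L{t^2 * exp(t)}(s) 2/(s - 1)^3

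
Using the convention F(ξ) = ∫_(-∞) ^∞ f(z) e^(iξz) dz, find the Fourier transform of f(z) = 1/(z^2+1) pi*exp(-Abs(ξ) ) 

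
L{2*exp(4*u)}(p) 2/(p - 4)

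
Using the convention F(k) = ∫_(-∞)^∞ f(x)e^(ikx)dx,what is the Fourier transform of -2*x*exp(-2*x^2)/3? -sqrt(2)*I*sqrt(pi)*k*exp(-k^2/8)/12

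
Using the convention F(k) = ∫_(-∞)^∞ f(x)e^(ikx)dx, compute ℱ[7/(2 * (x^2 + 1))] 7 * pi * exp(-Abs(k))/2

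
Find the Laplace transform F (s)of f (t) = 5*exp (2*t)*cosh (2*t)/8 5*(s - 2)/ (8*s*(s - 4))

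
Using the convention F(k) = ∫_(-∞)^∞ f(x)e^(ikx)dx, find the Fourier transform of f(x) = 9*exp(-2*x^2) 9*sqrt(2)*sqrt(pi)*exp(-k^2/8)/2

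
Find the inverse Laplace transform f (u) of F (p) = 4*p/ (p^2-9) 4*cosh (3*u) 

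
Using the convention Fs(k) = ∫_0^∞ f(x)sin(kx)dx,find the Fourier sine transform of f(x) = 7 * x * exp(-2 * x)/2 14 * k/(k^2+4)^2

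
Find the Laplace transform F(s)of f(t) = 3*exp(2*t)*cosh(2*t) 3*(s - 2)/(s*(s - 4))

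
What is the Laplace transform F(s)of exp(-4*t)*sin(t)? 1/((s+4)^2+1)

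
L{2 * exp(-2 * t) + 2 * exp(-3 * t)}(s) 2/(s + 2) + 2/(s + 3)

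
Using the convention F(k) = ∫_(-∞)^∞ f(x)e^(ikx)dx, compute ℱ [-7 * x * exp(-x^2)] -7 * I * sqrt(pi) * k * exp(-k^2/4)/2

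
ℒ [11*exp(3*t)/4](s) 11/(4*(s - 3))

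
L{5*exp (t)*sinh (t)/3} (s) 5/ (3*s*(s - 2))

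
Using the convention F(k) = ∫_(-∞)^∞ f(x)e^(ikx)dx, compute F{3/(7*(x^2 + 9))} pi*exp(-3*Abs(k))/7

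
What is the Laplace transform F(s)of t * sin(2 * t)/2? 2 * s/(s^2+4)^2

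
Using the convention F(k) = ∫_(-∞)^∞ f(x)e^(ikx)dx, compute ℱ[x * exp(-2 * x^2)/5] sqrt(2) * I * sqrt(pi) * k * exp(-k^2/8)/40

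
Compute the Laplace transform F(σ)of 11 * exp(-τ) 11/(σ + 1)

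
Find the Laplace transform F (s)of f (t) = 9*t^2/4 9/ (2*s^3)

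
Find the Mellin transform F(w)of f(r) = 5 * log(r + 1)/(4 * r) -5 * pi * csc(pi * w)/(4 * w - 4)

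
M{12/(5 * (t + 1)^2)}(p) -12 * pi * (p - 1)/(5 * sin(pi * p))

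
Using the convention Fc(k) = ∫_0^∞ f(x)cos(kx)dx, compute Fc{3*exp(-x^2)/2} 3*sqrt(pi)*exp(-k^2/4)/4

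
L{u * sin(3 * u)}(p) 6 * p/(p^2+9)^2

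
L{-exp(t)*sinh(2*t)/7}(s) -2/(7*(s - 1)^2 - 28)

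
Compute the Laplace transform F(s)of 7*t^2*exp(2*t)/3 14/(3*(s - 2)^3)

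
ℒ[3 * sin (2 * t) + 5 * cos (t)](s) 6/ (s^2 + 4) + 5 * s/ (s^2 + 1)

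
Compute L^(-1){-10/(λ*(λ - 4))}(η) -5*exp(2*η)*sinh(2*η)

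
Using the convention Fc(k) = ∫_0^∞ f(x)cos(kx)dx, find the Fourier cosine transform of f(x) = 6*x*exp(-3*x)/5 6*(9 - k^2)/(5*(k^2 + 9)^2)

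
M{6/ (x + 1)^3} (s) 3 * pi * (s - 2) * (s - 1)/sin (pi * s)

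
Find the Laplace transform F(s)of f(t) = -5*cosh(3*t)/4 -5*s/(4*s^2 - 36)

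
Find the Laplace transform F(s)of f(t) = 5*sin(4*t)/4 5/(s^2 + 16)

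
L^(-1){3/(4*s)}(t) 3/4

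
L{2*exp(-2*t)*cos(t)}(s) 2*(s + 2)/((s + 2)^2 + 1)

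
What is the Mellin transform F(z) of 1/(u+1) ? pi*csc(pi*z) 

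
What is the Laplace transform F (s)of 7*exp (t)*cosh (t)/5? 7*(s - 1)/ (5*s*(s - 2))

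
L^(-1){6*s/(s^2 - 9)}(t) 6*cosh(3*t)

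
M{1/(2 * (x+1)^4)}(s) gamma(s) * gamma(4 - s)/12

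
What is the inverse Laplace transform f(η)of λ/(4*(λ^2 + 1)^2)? η*sin(η)/8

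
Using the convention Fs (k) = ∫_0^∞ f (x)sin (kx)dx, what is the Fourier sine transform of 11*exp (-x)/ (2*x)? 11*atan (k)/2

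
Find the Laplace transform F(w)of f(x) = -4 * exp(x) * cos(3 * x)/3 4 * (1 - w)/(3 * ((w - 1)^2+9))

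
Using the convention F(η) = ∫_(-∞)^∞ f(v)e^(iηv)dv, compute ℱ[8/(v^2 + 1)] 8*pi*exp(-Abs(η))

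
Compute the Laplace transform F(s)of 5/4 5/(4*s)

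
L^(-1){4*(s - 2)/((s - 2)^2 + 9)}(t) 4*exp(2*t)*cos(3*t)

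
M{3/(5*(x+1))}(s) 3*pi*csc(pi*s)/5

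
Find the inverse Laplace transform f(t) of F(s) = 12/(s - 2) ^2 12 * t * exp(2 * t) 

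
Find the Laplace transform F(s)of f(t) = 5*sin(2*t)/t 5*atan(2/s)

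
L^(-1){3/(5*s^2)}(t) 3*t/5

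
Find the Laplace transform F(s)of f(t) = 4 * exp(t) 4/(s - 1)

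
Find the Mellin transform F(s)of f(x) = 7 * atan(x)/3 -7 * pi * sec(pi * s/2)/(6 * s)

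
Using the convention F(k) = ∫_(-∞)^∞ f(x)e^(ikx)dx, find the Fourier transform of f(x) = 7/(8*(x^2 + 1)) 7*pi*exp(-Abs(k))/8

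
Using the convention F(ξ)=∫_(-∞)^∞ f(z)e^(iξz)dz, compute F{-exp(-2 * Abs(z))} -4/(ξ^2 + 4)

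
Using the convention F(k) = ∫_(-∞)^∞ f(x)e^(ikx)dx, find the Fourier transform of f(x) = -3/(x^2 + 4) -3*pi*exp(-2*Abs(k))/2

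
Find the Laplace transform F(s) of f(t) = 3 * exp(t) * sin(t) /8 3/(8 * ((s - 1) ^2 + 1) ) 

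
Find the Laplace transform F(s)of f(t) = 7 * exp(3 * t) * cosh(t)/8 7 * (s - 3)/(8 * ((s - 3)^2 - 1))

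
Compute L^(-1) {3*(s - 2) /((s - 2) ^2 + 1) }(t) 3*exp(2*t)*cos(t) 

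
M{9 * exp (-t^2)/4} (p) 9 * gamma (p/2)/8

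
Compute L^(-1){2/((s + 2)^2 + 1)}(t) 2*exp(-2*t)*sin(t)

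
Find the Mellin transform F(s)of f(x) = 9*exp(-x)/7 9*gamma(s)/7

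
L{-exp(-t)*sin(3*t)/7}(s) -3/(7*(s + 1)^2 + 63)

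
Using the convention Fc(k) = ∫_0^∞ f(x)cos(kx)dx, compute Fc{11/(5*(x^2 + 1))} 11*pi*exp(-k)/10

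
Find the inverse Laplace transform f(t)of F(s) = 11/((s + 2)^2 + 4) 11 * exp(-2 * t) * sin(2 * t)/2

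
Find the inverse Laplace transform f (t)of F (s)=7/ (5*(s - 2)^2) 7*t*exp (2*t)/5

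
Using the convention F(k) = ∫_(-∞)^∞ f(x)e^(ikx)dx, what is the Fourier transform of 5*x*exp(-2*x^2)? 5*sqrt(2)*I*sqrt(pi)*k*exp(-k^2/8)/8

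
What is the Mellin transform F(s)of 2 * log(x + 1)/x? -2 * pi * csc(pi * s)/(s - 1)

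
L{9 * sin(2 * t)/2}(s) 9/(s^2 + 4)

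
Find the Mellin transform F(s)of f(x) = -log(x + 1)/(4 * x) pi * csc(pi * s)/(4 * (s - 1))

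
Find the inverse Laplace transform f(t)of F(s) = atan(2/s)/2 sin(2*t)/(2*t)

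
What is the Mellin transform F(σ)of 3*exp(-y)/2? 3*gamma(σ)/2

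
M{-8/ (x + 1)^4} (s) 4*pi*(s - 3)*(s - 2)*(s - 1)/ (3*sin (pi*s))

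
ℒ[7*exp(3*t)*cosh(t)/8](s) 7*(s - 3)/(8*((s - 3)^2-1))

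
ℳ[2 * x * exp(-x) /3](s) 2 * gamma(s + 1) /3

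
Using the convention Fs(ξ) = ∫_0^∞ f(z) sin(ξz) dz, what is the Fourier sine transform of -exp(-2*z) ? -ξ/(ξ^2 + 4) 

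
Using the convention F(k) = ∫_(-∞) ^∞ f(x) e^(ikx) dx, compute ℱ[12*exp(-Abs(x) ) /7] 24/(7*(k^2 + 1) ) 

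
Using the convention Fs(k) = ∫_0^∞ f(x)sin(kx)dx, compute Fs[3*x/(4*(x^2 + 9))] 3*pi*exp(-3*k)/8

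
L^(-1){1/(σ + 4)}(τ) exp(-4*τ)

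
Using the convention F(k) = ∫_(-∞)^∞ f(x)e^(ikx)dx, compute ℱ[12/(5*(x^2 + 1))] 12*pi*exp(-Abs(k))/5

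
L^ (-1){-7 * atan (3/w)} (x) -7 * sin (3 * x)/x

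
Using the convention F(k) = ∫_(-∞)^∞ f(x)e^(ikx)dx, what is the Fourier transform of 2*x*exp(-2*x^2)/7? sqrt(2)*I*sqrt(pi)*k*exp(-k^2/8)/28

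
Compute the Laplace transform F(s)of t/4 1/(4*s^2)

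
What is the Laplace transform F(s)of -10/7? -10/(7*s)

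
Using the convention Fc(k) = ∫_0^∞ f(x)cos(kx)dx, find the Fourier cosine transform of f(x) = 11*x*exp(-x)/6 11*(1 - k^2)/(6*(k^2 + 1)^2)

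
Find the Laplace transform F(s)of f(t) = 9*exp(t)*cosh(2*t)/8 9*(s - 1)/(8*((s - 1)^2 - 4))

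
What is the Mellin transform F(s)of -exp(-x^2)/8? -gamma(s/2)/16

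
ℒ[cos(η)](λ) λ/(λ^2 + 1)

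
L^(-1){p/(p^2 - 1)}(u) cosh(u)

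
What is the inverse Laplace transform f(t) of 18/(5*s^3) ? 9*t^2/5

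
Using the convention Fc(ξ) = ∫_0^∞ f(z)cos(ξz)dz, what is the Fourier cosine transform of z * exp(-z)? (1 - ξ^2)/(ξ^2 + 1)^2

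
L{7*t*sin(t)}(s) 14*s/(s^2+1)^2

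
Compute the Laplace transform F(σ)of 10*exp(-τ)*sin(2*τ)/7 20/(7*((σ + 1)^2 + 4))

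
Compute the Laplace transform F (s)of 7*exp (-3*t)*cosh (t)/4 7*(s+3)/ (4*( (s+3)^2 - 1))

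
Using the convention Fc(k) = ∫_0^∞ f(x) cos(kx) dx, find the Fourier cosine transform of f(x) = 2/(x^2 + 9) pi*exp(-3*k) /3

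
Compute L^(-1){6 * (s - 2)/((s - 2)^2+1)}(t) 6 * exp(2 * t) * cos(t)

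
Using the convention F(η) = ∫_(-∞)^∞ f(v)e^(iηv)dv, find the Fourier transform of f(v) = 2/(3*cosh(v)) 2*pi/(3*cosh(pi*η/2))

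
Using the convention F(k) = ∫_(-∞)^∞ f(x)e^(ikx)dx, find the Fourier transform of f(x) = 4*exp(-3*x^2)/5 4*sqrt(3)*sqrt(pi)*exp(-k^2/12)/15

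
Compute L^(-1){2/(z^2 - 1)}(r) 2 * sinh(r)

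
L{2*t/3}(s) 2/(3*s^2)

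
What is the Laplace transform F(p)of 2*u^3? 12/p^4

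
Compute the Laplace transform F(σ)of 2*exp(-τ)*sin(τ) 2/((σ + 1)^2 + 1)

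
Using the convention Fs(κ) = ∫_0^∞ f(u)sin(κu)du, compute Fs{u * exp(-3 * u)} 6 * κ/(κ^2 + 9)^2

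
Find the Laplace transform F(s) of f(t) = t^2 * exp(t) 2/(s - 1) ^3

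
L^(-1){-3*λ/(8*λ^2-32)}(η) -3*cosh(2*η)/8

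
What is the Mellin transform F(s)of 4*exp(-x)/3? 4*gamma(s)/3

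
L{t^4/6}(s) 4/s^5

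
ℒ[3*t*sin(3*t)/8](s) 9*s/(4*(s^2 + 9)^2)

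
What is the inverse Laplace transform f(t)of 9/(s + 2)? 9*exp(-2*t)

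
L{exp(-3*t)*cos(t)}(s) (s + 3)/((s + 3)^2 + 1)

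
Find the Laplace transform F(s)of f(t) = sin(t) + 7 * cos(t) 7 * s/(s^2 + 1) + 1/(s^2 + 1)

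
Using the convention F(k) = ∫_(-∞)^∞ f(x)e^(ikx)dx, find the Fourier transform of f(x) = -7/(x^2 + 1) -7 * pi * exp(-Abs(k))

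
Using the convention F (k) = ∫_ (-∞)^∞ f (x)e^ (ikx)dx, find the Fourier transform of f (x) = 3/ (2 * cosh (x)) 3 * pi/ (2 * cosh (pi * k/2))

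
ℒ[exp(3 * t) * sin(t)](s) 1/((s - 3)^2 + 1)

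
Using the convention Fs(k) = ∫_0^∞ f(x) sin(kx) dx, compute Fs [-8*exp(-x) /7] -8*k/(7*k^2+7) 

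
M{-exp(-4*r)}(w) -gamma(w)/4^w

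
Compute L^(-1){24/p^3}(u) 12 * u^2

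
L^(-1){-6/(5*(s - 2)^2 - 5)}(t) -6*exp(2*t)*sinh(t)/5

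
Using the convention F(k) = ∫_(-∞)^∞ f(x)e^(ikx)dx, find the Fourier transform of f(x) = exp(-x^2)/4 sqrt(pi)*exp(-k^2/4)/4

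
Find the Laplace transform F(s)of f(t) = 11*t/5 11/(5*s^2)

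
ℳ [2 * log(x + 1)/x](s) -2 * pi * csc(pi * s)/(s - 1)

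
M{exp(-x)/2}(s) gamma(s)/2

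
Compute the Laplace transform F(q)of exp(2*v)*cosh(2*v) (q - 2)/(q*(q - 4))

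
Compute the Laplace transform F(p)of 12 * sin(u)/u 12 * atan(1/p)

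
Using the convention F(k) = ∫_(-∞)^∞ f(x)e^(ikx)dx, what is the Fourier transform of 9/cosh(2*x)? 9*pi/(2*cosh(pi*k/4))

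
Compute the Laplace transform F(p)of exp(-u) 1/(p+1)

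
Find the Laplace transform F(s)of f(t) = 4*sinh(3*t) 12/(s^2 - 9)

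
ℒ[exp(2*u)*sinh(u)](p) 1/((p - 2)^2 - 1)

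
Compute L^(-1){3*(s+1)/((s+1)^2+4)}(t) 3*exp(-t)*cos(2*t)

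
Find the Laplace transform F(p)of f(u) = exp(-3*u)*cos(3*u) (p + 3)/((p + 3)^2 + 9)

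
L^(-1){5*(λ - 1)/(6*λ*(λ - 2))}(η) 5*exp(η)*cosh(η)/6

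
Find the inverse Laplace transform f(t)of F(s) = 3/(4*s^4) t^3/8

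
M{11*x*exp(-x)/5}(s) 11*gamma(s + 1)/5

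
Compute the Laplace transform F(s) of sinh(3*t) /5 3/(5*(s^2 - 9) ) 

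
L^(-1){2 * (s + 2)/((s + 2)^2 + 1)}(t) 2 * exp(-2 * t) * cos(t)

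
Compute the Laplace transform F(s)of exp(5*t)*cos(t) (s - 5)/((s - 5)^2 + 1)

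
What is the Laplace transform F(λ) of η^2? 2/λ^3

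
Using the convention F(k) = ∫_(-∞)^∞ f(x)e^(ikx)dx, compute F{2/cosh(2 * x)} pi/cosh(pi * k/4)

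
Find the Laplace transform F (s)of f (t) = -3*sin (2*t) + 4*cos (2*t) 4*s/ (s^2 + 4)-6/ (s^2 + 4)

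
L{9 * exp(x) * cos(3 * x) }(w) 9 * (w - 1) /((w - 1) ^2 + 9) 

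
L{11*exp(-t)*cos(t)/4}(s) 11*(s + 1)/(4*((s + 1)^2 + 1))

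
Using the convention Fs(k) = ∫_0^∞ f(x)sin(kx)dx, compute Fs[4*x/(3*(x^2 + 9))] 2*pi*exp(-3*k)/3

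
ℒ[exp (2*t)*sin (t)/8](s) 1/ (8*( (s - 2)^2+1))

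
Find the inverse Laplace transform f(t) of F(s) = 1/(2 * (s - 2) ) exp(2 * t) /2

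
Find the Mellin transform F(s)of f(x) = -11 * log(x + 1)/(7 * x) 11 * pi * csc(pi * s)/(7 * (s - 1))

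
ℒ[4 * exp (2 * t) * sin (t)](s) 4/ ( (s - 2)^2 + 1)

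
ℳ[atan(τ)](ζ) -pi*sec(pi*ζ/2)/(2*ζ)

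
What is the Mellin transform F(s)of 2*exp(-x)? 2*gamma(s)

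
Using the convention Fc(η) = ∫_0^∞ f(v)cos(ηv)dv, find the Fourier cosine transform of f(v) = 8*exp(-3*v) 24/(η^2+9)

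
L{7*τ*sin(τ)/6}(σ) 7*σ/(3*(σ^2 + 1)^2)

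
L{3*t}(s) 3/s^2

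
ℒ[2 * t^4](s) 48/s^5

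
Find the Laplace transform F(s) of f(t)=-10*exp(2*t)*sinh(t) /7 -10/(7*(s - 2) ^2 - 7) 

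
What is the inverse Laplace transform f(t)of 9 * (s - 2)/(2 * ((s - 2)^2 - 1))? 9 * exp(2 * t) * cosh(t)/2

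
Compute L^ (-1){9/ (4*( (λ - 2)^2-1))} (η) 9*exp (2*η)*sinh (η)/4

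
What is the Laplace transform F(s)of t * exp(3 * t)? (s - 3)^(-2)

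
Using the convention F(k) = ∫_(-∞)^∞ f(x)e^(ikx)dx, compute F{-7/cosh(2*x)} -7*pi/(2*cosh(pi*k/4))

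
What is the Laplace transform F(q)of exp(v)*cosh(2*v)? (q - 1)/((q - 1)^2 - 4)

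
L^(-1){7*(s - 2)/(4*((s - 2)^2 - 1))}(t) 7*exp(2*t)*cosh(t)/4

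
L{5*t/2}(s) 5/(2*s^2)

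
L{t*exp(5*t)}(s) (s - 5)^(-2)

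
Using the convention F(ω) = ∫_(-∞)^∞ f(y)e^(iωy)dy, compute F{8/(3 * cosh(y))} 8 * pi/(3 * cosh(pi * ω/2))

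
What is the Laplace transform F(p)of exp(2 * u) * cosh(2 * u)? (p - 2)/(p * (p - 4))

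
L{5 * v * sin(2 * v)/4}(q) 5 * q/(q^2 + 4)^2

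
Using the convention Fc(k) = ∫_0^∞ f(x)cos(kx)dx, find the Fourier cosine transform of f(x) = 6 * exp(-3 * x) 18/(k^2 + 9)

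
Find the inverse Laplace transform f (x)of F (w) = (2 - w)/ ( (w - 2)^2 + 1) -exp (2*x)*cos (x)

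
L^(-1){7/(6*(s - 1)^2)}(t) 7*t*exp(t)/6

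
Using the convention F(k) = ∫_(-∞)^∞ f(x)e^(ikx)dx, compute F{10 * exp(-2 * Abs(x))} 40/(k^2+4)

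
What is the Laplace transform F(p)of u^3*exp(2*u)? 6/(p - 2)^4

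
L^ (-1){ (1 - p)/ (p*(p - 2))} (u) -exp (u)*cosh (u)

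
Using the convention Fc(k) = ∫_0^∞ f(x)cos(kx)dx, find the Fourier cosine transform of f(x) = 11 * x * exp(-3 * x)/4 11 * (9 - k^2)/(4 * (k^2 + 9)^2)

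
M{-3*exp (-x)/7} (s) -3*gamma (s)/7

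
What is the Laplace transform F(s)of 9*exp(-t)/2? 9/(2*(s + 1))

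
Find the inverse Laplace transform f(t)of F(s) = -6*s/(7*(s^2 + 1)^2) -3*t*sin(t)/7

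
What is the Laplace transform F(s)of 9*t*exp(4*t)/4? 9/(4*(s - 4)^2)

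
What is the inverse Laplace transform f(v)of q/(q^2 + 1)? cos(v)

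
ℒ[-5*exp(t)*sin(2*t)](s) -10/((s - 1)^2+4)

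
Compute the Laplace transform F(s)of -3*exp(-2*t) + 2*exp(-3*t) 2/(s + 3) - 3/(s + 2)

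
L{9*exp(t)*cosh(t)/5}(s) 9*(s - 1)/(5*s*(s - 2))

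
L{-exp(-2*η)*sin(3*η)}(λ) -3/((λ + 2)^2 + 9)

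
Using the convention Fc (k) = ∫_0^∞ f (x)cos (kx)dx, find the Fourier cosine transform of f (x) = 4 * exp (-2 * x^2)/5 sqrt (2) * sqrt (pi) * exp (-k^2/8)/5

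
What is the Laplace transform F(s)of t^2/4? 1/(2*s^3)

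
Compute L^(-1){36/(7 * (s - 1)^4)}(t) 6 * t^3 * exp(t)/7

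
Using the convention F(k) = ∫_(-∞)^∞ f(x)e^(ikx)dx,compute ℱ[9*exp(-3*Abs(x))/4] 27/(2*(k^2 + 9))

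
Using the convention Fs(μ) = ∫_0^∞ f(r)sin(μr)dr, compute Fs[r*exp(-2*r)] 4*μ/(μ^2 + 4)^2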